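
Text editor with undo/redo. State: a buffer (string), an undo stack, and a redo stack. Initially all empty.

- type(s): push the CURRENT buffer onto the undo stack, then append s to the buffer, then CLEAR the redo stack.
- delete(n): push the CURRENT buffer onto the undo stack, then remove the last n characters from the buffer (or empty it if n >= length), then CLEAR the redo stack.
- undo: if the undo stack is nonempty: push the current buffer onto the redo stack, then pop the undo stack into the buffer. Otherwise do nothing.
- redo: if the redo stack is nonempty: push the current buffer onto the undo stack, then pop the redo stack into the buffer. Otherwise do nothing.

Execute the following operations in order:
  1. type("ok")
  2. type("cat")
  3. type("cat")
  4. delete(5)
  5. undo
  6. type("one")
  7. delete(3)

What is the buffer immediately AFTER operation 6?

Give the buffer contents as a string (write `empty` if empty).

After op 1 (type): buf='ok' undo_depth=1 redo_depth=0
After op 2 (type): buf='okcat' undo_depth=2 redo_depth=0
After op 3 (type): buf='okcatcat' undo_depth=3 redo_depth=0
After op 4 (delete): buf='okc' undo_depth=4 redo_depth=0
After op 5 (undo): buf='okcatcat' undo_depth=3 redo_depth=1
After op 6 (type): buf='okcatcatone' undo_depth=4 redo_depth=0

Answer: okcatcatone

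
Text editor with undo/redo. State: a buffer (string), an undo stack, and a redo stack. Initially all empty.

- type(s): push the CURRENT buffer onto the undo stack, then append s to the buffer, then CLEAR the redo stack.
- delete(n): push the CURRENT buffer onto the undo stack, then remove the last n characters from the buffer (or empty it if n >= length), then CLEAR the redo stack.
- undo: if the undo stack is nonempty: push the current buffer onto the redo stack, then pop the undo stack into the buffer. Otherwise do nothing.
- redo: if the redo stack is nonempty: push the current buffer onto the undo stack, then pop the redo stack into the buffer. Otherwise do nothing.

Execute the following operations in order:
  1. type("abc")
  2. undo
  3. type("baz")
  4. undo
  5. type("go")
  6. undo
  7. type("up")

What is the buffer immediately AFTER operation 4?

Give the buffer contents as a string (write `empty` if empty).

Answer: empty

Derivation:
After op 1 (type): buf='abc' undo_depth=1 redo_depth=0
After op 2 (undo): buf='(empty)' undo_depth=0 redo_depth=1
After op 3 (type): buf='baz' undo_depth=1 redo_depth=0
After op 4 (undo): buf='(empty)' undo_depth=0 redo_depth=1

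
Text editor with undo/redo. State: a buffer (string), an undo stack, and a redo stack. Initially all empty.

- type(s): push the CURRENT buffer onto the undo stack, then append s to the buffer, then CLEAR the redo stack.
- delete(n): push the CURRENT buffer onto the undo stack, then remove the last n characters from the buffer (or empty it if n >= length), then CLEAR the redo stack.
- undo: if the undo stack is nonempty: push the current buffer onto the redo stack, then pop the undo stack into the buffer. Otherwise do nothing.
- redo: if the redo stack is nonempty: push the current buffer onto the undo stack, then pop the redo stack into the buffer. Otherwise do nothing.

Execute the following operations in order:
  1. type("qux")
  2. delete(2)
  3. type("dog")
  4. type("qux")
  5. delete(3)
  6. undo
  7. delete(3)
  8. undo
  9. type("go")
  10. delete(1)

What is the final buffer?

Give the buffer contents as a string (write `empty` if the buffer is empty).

After op 1 (type): buf='qux' undo_depth=1 redo_depth=0
After op 2 (delete): buf='q' undo_depth=2 redo_depth=0
After op 3 (type): buf='qdog' undo_depth=3 redo_depth=0
After op 4 (type): buf='qdogqux' undo_depth=4 redo_depth=0
After op 5 (delete): buf='qdog' undo_depth=5 redo_depth=0
After op 6 (undo): buf='qdogqux' undo_depth=4 redo_depth=1
After op 7 (delete): buf='qdog' undo_depth=5 redo_depth=0
After op 8 (undo): buf='qdogqux' undo_depth=4 redo_depth=1
After op 9 (type): buf='qdogquxgo' undo_depth=5 redo_depth=0
After op 10 (delete): buf='qdogquxg' undo_depth=6 redo_depth=0

Answer: qdogquxg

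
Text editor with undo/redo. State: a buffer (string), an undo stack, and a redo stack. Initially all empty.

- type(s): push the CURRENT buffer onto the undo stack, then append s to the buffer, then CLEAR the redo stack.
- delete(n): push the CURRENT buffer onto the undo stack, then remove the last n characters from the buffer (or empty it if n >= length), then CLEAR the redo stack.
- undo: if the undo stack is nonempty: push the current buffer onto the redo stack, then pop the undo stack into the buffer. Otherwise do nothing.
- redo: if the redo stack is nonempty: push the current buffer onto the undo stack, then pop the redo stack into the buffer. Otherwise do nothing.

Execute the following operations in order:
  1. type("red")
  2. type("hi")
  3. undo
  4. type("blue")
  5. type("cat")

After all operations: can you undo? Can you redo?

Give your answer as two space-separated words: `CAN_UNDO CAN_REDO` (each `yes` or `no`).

Answer: yes no

Derivation:
After op 1 (type): buf='red' undo_depth=1 redo_depth=0
After op 2 (type): buf='redhi' undo_depth=2 redo_depth=0
After op 3 (undo): buf='red' undo_depth=1 redo_depth=1
After op 4 (type): buf='redblue' undo_depth=2 redo_depth=0
After op 5 (type): buf='redbluecat' undo_depth=3 redo_depth=0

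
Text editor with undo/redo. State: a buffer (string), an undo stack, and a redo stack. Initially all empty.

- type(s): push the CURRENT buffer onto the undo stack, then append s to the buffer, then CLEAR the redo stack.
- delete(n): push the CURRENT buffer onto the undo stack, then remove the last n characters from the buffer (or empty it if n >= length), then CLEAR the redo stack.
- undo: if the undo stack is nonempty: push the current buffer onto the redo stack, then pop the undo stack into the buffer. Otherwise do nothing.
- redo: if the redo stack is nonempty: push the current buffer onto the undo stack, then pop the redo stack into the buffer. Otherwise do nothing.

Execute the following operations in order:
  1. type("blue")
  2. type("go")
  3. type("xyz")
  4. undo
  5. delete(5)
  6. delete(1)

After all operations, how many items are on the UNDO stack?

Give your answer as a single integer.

Answer: 4

Derivation:
After op 1 (type): buf='blue' undo_depth=1 redo_depth=0
After op 2 (type): buf='bluego' undo_depth=2 redo_depth=0
After op 3 (type): buf='bluegoxyz' undo_depth=3 redo_depth=0
After op 4 (undo): buf='bluego' undo_depth=2 redo_depth=1
After op 5 (delete): buf='b' undo_depth=3 redo_depth=0
After op 6 (delete): buf='(empty)' undo_depth=4 redo_depth=0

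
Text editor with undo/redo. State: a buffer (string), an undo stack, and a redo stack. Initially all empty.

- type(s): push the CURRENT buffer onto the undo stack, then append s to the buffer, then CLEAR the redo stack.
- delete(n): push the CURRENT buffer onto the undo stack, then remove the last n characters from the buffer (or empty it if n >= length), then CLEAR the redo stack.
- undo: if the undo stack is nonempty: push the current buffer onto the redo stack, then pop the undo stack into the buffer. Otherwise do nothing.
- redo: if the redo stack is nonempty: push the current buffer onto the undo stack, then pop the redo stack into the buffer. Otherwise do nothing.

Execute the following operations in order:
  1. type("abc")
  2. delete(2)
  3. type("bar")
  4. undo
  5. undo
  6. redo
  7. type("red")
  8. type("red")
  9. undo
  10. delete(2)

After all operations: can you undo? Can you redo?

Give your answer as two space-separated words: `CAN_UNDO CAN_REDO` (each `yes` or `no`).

After op 1 (type): buf='abc' undo_depth=1 redo_depth=0
After op 2 (delete): buf='a' undo_depth=2 redo_depth=0
After op 3 (type): buf='abar' undo_depth=3 redo_depth=0
After op 4 (undo): buf='a' undo_depth=2 redo_depth=1
After op 5 (undo): buf='abc' undo_depth=1 redo_depth=2
After op 6 (redo): buf='a' undo_depth=2 redo_depth=1
After op 7 (type): buf='ared' undo_depth=3 redo_depth=0
After op 8 (type): buf='aredred' undo_depth=4 redo_depth=0
After op 9 (undo): buf='ared' undo_depth=3 redo_depth=1
After op 10 (delete): buf='ar' undo_depth=4 redo_depth=0

Answer: yes no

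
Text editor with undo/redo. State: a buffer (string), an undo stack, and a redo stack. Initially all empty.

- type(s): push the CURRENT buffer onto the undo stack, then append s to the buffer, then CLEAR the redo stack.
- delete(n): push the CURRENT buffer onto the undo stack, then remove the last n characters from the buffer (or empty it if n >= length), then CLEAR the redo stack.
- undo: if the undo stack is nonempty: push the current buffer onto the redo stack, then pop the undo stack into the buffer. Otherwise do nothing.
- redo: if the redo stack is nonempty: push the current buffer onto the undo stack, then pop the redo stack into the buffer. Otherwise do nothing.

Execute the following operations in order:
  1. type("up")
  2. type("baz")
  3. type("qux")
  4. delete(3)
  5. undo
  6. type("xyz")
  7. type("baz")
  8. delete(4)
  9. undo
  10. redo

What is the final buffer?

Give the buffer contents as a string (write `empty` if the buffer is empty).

After op 1 (type): buf='up' undo_depth=1 redo_depth=0
After op 2 (type): buf='upbaz' undo_depth=2 redo_depth=0
After op 3 (type): buf='upbazqux' undo_depth=3 redo_depth=0
After op 4 (delete): buf='upbaz' undo_depth=4 redo_depth=0
After op 5 (undo): buf='upbazqux' undo_depth=3 redo_depth=1
After op 6 (type): buf='upbazquxxyz' undo_depth=4 redo_depth=0
After op 7 (type): buf='upbazquxxyzbaz' undo_depth=5 redo_depth=0
After op 8 (delete): buf='upbazquxxy' undo_depth=6 redo_depth=0
After op 9 (undo): buf='upbazquxxyzbaz' undo_depth=5 redo_depth=1
After op 10 (redo): buf='upbazquxxy' undo_depth=6 redo_depth=0

Answer: upbazquxxy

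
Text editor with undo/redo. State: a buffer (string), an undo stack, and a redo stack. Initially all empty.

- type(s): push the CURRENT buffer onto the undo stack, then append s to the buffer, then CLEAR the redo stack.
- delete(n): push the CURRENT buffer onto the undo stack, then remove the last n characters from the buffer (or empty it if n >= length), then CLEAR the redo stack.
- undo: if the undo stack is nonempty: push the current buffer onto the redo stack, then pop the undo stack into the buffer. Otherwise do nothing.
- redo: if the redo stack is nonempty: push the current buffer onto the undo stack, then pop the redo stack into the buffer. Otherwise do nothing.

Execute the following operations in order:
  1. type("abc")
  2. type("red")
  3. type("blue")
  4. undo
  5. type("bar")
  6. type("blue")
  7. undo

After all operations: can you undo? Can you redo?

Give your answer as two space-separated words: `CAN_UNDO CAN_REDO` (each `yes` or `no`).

After op 1 (type): buf='abc' undo_depth=1 redo_depth=0
After op 2 (type): buf='abcred' undo_depth=2 redo_depth=0
After op 3 (type): buf='abcredblue' undo_depth=3 redo_depth=0
After op 4 (undo): buf='abcred' undo_depth=2 redo_depth=1
After op 5 (type): buf='abcredbar' undo_depth=3 redo_depth=0
After op 6 (type): buf='abcredbarblue' undo_depth=4 redo_depth=0
After op 7 (undo): buf='abcredbar' undo_depth=3 redo_depth=1

Answer: yes yes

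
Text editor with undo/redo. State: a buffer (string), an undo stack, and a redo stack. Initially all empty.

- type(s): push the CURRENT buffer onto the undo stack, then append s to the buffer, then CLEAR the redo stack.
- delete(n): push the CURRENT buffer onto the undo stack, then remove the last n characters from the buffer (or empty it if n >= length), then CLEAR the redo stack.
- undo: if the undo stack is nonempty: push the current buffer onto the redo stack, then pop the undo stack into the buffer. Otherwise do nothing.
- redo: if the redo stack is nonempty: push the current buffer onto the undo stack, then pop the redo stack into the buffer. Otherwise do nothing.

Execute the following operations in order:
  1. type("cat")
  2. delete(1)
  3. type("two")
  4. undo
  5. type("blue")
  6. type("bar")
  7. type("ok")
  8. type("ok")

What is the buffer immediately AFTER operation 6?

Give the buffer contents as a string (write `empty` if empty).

After op 1 (type): buf='cat' undo_depth=1 redo_depth=0
After op 2 (delete): buf='ca' undo_depth=2 redo_depth=0
After op 3 (type): buf='catwo' undo_depth=3 redo_depth=0
After op 4 (undo): buf='ca' undo_depth=2 redo_depth=1
After op 5 (type): buf='cablue' undo_depth=3 redo_depth=0
After op 6 (type): buf='cabluebar' undo_depth=4 redo_depth=0

Answer: cabluebar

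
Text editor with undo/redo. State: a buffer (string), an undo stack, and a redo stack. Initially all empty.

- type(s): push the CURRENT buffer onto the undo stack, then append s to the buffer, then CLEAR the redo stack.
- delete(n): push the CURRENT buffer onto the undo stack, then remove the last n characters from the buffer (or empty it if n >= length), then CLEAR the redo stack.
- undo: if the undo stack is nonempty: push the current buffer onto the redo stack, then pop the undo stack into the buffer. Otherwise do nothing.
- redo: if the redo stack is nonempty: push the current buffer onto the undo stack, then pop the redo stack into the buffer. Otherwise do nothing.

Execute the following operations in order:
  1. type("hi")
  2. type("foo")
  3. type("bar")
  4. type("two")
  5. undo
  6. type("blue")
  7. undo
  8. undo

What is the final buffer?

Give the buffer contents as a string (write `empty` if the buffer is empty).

After op 1 (type): buf='hi' undo_depth=1 redo_depth=0
After op 2 (type): buf='hifoo' undo_depth=2 redo_depth=0
After op 3 (type): buf='hifoobar' undo_depth=3 redo_depth=0
After op 4 (type): buf='hifoobartwo' undo_depth=4 redo_depth=0
After op 5 (undo): buf='hifoobar' undo_depth=3 redo_depth=1
After op 6 (type): buf='hifoobarblue' undo_depth=4 redo_depth=0
After op 7 (undo): buf='hifoobar' undo_depth=3 redo_depth=1
After op 8 (undo): buf='hifoo' undo_depth=2 redo_depth=2

Answer: hifoo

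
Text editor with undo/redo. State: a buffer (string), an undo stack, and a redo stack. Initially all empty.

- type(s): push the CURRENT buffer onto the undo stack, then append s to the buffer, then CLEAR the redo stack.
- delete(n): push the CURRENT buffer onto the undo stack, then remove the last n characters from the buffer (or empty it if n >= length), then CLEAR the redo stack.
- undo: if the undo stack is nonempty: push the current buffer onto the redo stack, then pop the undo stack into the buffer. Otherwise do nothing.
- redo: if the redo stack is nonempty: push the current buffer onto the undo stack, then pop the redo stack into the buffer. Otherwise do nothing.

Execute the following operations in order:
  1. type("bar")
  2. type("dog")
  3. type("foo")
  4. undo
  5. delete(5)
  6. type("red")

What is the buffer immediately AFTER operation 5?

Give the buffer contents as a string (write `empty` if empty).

Answer: b

Derivation:
After op 1 (type): buf='bar' undo_depth=1 redo_depth=0
After op 2 (type): buf='bardog' undo_depth=2 redo_depth=0
After op 3 (type): buf='bardogfoo' undo_depth=3 redo_depth=0
After op 4 (undo): buf='bardog' undo_depth=2 redo_depth=1
After op 5 (delete): buf='b' undo_depth=3 redo_depth=0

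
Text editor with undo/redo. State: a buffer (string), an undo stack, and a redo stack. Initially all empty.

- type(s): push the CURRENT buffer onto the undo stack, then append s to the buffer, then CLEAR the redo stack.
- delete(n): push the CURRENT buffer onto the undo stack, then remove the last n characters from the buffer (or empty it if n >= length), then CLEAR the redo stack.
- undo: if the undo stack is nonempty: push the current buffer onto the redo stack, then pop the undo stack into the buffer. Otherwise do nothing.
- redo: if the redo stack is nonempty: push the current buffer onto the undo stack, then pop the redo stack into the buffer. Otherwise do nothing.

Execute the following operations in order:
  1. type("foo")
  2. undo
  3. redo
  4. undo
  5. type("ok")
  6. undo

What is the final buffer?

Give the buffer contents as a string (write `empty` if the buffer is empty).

After op 1 (type): buf='foo' undo_depth=1 redo_depth=0
After op 2 (undo): buf='(empty)' undo_depth=0 redo_depth=1
After op 3 (redo): buf='foo' undo_depth=1 redo_depth=0
After op 4 (undo): buf='(empty)' undo_depth=0 redo_depth=1
After op 5 (type): buf='ok' undo_depth=1 redo_depth=0
After op 6 (undo): buf='(empty)' undo_depth=0 redo_depth=1

Answer: empty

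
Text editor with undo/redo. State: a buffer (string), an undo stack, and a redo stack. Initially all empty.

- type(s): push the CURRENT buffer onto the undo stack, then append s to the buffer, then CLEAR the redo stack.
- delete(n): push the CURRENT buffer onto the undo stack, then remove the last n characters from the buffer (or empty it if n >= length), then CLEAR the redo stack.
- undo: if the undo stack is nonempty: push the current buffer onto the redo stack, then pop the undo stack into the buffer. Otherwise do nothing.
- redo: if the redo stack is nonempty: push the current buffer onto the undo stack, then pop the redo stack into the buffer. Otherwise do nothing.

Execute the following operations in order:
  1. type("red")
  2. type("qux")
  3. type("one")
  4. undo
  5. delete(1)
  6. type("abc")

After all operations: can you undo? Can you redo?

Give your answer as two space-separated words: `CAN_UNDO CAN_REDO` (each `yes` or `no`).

After op 1 (type): buf='red' undo_depth=1 redo_depth=0
After op 2 (type): buf='redqux' undo_depth=2 redo_depth=0
After op 3 (type): buf='redquxone' undo_depth=3 redo_depth=0
After op 4 (undo): buf='redqux' undo_depth=2 redo_depth=1
After op 5 (delete): buf='redqu' undo_depth=3 redo_depth=0
After op 6 (type): buf='redquabc' undo_depth=4 redo_depth=0

Answer: yes no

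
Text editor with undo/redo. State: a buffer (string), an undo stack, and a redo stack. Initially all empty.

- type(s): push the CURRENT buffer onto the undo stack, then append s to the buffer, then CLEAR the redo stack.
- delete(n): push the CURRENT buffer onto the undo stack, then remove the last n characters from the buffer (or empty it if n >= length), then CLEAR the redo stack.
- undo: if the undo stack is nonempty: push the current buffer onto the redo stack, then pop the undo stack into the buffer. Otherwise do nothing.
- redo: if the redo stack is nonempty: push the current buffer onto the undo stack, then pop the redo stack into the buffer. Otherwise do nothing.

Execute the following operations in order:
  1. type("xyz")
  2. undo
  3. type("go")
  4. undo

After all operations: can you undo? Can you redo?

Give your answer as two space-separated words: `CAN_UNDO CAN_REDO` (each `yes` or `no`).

Answer: no yes

Derivation:
After op 1 (type): buf='xyz' undo_depth=1 redo_depth=0
After op 2 (undo): buf='(empty)' undo_depth=0 redo_depth=1
After op 3 (type): buf='go' undo_depth=1 redo_depth=0
After op 4 (undo): buf='(empty)' undo_depth=0 redo_depth=1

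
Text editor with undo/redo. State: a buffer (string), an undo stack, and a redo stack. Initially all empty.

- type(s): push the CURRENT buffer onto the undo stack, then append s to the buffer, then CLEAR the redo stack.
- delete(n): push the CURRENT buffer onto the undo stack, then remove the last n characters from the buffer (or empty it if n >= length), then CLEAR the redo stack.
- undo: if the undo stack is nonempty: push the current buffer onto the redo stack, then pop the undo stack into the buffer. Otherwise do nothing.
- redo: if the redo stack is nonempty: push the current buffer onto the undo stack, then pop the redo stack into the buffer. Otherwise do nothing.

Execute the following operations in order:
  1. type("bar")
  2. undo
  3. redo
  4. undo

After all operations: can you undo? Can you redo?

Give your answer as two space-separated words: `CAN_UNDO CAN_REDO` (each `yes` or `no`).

Answer: no yes

Derivation:
After op 1 (type): buf='bar' undo_depth=1 redo_depth=0
After op 2 (undo): buf='(empty)' undo_depth=0 redo_depth=1
After op 3 (redo): buf='bar' undo_depth=1 redo_depth=0
After op 4 (undo): buf='(empty)' undo_depth=0 redo_depth=1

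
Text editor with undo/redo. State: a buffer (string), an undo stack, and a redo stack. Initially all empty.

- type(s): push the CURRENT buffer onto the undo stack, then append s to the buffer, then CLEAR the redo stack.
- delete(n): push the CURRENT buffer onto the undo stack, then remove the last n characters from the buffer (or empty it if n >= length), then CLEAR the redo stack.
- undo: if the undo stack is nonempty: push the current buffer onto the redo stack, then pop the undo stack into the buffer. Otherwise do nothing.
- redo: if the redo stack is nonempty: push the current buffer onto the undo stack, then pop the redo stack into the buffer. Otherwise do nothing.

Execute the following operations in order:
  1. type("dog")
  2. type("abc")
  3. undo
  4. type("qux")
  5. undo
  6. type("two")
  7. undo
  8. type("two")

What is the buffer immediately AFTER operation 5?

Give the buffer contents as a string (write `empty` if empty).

Answer: dog

Derivation:
After op 1 (type): buf='dog' undo_depth=1 redo_depth=0
After op 2 (type): buf='dogabc' undo_depth=2 redo_depth=0
After op 3 (undo): buf='dog' undo_depth=1 redo_depth=1
After op 4 (type): buf='dogqux' undo_depth=2 redo_depth=0
After op 5 (undo): buf='dog' undo_depth=1 redo_depth=1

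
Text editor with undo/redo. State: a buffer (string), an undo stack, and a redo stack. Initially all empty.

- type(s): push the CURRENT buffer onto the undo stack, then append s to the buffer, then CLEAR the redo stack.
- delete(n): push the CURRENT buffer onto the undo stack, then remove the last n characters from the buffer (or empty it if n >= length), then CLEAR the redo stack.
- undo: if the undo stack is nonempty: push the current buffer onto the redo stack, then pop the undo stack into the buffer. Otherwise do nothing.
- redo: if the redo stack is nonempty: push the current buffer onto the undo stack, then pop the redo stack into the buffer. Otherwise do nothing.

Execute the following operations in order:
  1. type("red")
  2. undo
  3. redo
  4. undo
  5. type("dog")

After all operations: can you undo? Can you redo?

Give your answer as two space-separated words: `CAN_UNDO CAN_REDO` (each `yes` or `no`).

After op 1 (type): buf='red' undo_depth=1 redo_depth=0
After op 2 (undo): buf='(empty)' undo_depth=0 redo_depth=1
After op 3 (redo): buf='red' undo_depth=1 redo_depth=0
After op 4 (undo): buf='(empty)' undo_depth=0 redo_depth=1
After op 5 (type): buf='dog' undo_depth=1 redo_depth=0

Answer: yes no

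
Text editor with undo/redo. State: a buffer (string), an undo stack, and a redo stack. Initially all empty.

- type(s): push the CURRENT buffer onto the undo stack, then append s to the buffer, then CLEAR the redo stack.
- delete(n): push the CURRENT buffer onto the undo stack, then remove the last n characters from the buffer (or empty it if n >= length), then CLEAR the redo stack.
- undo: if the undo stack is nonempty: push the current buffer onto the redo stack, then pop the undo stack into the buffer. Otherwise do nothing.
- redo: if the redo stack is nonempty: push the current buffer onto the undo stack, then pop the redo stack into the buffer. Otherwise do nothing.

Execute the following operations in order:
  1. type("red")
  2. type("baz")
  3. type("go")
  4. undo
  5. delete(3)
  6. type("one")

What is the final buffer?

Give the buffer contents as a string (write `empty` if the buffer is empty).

After op 1 (type): buf='red' undo_depth=1 redo_depth=0
After op 2 (type): buf='redbaz' undo_depth=2 redo_depth=0
After op 3 (type): buf='redbazgo' undo_depth=3 redo_depth=0
After op 4 (undo): buf='redbaz' undo_depth=2 redo_depth=1
After op 5 (delete): buf='red' undo_depth=3 redo_depth=0
After op 6 (type): buf='redone' undo_depth=4 redo_depth=0

Answer: redone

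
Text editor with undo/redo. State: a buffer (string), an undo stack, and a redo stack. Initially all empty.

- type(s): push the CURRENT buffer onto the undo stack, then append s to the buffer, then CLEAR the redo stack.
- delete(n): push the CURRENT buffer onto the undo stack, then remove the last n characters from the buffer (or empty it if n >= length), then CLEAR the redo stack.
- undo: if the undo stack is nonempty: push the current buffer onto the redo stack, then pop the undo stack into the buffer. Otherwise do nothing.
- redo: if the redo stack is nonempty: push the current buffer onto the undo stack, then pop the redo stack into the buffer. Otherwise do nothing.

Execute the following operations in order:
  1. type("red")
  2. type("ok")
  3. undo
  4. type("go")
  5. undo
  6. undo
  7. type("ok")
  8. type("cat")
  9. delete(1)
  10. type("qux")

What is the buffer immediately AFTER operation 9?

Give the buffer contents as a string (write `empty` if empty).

Answer: okca

Derivation:
After op 1 (type): buf='red' undo_depth=1 redo_depth=0
After op 2 (type): buf='redok' undo_depth=2 redo_depth=0
After op 3 (undo): buf='red' undo_depth=1 redo_depth=1
After op 4 (type): buf='redgo' undo_depth=2 redo_depth=0
After op 5 (undo): buf='red' undo_depth=1 redo_depth=1
After op 6 (undo): buf='(empty)' undo_depth=0 redo_depth=2
After op 7 (type): buf='ok' undo_depth=1 redo_depth=0
After op 8 (type): buf='okcat' undo_depth=2 redo_depth=0
After op 9 (delete): buf='okca' undo_depth=3 redo_depth=0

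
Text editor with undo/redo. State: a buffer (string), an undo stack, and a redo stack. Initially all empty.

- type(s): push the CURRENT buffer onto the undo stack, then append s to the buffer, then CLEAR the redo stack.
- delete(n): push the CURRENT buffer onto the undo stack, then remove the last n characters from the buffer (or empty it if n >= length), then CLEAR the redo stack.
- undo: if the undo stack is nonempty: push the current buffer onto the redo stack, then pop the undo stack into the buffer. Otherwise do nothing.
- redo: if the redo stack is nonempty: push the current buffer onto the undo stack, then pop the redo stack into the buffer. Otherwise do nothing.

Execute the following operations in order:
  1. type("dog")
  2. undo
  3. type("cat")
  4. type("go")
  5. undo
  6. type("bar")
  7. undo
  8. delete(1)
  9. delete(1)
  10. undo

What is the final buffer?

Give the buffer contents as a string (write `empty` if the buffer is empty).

After op 1 (type): buf='dog' undo_depth=1 redo_depth=0
After op 2 (undo): buf='(empty)' undo_depth=0 redo_depth=1
After op 3 (type): buf='cat' undo_depth=1 redo_depth=0
After op 4 (type): buf='catgo' undo_depth=2 redo_depth=0
After op 5 (undo): buf='cat' undo_depth=1 redo_depth=1
After op 6 (type): buf='catbar' undo_depth=2 redo_depth=0
After op 7 (undo): buf='cat' undo_depth=1 redo_depth=1
After op 8 (delete): buf='ca' undo_depth=2 redo_depth=0
After op 9 (delete): buf='c' undo_depth=3 redo_depth=0
After op 10 (undo): buf='ca' undo_depth=2 redo_depth=1

Answer: ca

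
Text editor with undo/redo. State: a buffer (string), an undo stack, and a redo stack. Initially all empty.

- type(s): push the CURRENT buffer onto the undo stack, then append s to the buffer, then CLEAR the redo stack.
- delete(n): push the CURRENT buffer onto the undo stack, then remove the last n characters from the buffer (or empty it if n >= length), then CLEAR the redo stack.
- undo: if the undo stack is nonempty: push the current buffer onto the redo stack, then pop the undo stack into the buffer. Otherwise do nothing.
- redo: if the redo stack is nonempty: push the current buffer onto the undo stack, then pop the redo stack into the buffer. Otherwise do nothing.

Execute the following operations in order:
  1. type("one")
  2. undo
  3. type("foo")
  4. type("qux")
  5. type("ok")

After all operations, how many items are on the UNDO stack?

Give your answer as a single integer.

After op 1 (type): buf='one' undo_depth=1 redo_depth=0
After op 2 (undo): buf='(empty)' undo_depth=0 redo_depth=1
After op 3 (type): buf='foo' undo_depth=1 redo_depth=0
After op 4 (type): buf='fooqux' undo_depth=2 redo_depth=0
After op 5 (type): buf='fooquxok' undo_depth=3 redo_depth=0

Answer: 3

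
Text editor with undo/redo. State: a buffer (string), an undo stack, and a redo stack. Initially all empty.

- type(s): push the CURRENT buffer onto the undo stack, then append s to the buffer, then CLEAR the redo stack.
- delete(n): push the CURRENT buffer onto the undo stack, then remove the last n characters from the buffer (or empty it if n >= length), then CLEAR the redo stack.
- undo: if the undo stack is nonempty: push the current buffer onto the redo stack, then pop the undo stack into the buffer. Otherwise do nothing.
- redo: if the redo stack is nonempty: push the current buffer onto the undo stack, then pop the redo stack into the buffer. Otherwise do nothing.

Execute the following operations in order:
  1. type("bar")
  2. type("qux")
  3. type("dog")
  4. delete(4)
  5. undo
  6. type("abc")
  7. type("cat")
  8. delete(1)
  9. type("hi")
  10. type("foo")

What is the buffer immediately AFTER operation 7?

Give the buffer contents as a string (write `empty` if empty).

After op 1 (type): buf='bar' undo_depth=1 redo_depth=0
After op 2 (type): buf='barqux' undo_depth=2 redo_depth=0
After op 3 (type): buf='barquxdog' undo_depth=3 redo_depth=0
After op 4 (delete): buf='barqu' undo_depth=4 redo_depth=0
After op 5 (undo): buf='barquxdog' undo_depth=3 redo_depth=1
After op 6 (type): buf='barquxdogabc' undo_depth=4 redo_depth=0
After op 7 (type): buf='barquxdogabccat' undo_depth=5 redo_depth=0

Answer: barquxdogabccat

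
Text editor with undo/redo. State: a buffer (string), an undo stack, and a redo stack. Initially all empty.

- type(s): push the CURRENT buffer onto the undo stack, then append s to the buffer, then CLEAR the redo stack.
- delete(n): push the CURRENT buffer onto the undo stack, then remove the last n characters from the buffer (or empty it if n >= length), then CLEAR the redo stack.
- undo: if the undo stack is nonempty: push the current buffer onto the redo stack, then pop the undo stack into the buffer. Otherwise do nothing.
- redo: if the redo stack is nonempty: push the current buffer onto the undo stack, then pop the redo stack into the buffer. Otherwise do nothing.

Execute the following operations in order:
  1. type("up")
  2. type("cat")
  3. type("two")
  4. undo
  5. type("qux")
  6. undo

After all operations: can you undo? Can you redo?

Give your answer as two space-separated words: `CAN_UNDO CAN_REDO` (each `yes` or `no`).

After op 1 (type): buf='up' undo_depth=1 redo_depth=0
After op 2 (type): buf='upcat' undo_depth=2 redo_depth=0
After op 3 (type): buf='upcattwo' undo_depth=3 redo_depth=0
After op 4 (undo): buf='upcat' undo_depth=2 redo_depth=1
After op 5 (type): buf='upcatqux' undo_depth=3 redo_depth=0
After op 6 (undo): buf='upcat' undo_depth=2 redo_depth=1

Answer: yes yes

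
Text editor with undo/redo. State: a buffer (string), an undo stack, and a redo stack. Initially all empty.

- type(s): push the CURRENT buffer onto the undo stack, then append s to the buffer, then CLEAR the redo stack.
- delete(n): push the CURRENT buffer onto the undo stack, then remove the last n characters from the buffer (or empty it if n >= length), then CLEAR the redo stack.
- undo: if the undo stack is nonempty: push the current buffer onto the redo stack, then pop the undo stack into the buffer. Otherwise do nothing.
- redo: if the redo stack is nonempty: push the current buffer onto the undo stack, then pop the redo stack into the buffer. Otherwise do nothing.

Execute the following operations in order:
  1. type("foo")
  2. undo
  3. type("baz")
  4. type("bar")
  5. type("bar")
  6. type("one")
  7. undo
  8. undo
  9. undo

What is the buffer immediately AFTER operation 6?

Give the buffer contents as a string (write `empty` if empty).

After op 1 (type): buf='foo' undo_depth=1 redo_depth=0
After op 2 (undo): buf='(empty)' undo_depth=0 redo_depth=1
After op 3 (type): buf='baz' undo_depth=1 redo_depth=0
After op 4 (type): buf='bazbar' undo_depth=2 redo_depth=0
After op 5 (type): buf='bazbarbar' undo_depth=3 redo_depth=0
After op 6 (type): buf='bazbarbarone' undo_depth=4 redo_depth=0

Answer: bazbarbarone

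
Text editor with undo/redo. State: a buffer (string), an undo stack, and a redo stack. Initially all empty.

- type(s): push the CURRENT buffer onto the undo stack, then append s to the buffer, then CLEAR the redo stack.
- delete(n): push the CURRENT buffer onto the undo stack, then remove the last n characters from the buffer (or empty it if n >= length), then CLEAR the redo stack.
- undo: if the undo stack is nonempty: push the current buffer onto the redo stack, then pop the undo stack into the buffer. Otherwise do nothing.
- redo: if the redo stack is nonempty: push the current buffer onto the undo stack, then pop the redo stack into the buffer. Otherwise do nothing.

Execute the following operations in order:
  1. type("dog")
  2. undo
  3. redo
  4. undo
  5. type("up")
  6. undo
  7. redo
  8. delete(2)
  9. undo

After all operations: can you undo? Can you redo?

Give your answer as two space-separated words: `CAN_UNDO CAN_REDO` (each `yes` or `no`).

After op 1 (type): buf='dog' undo_depth=1 redo_depth=0
After op 2 (undo): buf='(empty)' undo_depth=0 redo_depth=1
After op 3 (redo): buf='dog' undo_depth=1 redo_depth=0
After op 4 (undo): buf='(empty)' undo_depth=0 redo_depth=1
After op 5 (type): buf='up' undo_depth=1 redo_depth=0
After op 6 (undo): buf='(empty)' undo_depth=0 redo_depth=1
After op 7 (redo): buf='up' undo_depth=1 redo_depth=0
After op 8 (delete): buf='(empty)' undo_depth=2 redo_depth=0
After op 9 (undo): buf='up' undo_depth=1 redo_depth=1

Answer: yes yes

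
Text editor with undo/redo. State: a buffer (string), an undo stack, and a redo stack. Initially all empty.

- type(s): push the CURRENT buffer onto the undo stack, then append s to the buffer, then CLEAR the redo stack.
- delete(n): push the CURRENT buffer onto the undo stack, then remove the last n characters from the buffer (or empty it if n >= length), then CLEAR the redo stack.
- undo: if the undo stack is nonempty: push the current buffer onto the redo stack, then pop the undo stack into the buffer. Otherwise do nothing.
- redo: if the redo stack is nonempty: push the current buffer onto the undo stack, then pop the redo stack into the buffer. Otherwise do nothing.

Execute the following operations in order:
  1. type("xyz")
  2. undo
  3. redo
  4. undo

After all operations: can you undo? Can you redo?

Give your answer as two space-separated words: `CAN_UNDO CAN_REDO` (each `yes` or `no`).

After op 1 (type): buf='xyz' undo_depth=1 redo_depth=0
After op 2 (undo): buf='(empty)' undo_depth=0 redo_depth=1
After op 3 (redo): buf='xyz' undo_depth=1 redo_depth=0
After op 4 (undo): buf='(empty)' undo_depth=0 redo_depth=1

Answer: no yes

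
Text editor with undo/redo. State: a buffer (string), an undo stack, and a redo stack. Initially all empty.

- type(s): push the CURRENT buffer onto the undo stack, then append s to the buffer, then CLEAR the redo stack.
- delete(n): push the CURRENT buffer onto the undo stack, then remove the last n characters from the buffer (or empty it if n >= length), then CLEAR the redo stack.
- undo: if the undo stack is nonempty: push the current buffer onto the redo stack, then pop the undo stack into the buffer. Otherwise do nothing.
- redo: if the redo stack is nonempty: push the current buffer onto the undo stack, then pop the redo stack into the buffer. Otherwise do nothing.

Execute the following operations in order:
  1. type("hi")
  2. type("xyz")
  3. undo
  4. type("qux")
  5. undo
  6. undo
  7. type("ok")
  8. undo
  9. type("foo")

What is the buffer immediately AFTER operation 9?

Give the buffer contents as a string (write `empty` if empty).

After op 1 (type): buf='hi' undo_depth=1 redo_depth=0
After op 2 (type): buf='hixyz' undo_depth=2 redo_depth=0
After op 3 (undo): buf='hi' undo_depth=1 redo_depth=1
After op 4 (type): buf='hiqux' undo_depth=2 redo_depth=0
After op 5 (undo): buf='hi' undo_depth=1 redo_depth=1
After op 6 (undo): buf='(empty)' undo_depth=0 redo_depth=2
After op 7 (type): buf='ok' undo_depth=1 redo_depth=0
After op 8 (undo): buf='(empty)' undo_depth=0 redo_depth=1
After op 9 (type): buf='foo' undo_depth=1 redo_depth=0

Answer: foo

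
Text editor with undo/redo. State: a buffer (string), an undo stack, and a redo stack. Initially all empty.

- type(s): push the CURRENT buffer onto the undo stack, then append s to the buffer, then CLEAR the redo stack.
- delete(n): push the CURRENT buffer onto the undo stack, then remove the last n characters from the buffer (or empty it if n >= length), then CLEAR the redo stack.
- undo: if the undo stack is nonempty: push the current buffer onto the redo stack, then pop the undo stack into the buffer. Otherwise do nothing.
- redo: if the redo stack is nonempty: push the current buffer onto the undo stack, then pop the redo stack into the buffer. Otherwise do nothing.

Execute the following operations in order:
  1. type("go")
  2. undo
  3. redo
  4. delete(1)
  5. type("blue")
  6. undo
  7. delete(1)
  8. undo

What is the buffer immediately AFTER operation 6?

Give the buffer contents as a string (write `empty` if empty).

After op 1 (type): buf='go' undo_depth=1 redo_depth=0
After op 2 (undo): buf='(empty)' undo_depth=0 redo_depth=1
After op 3 (redo): buf='go' undo_depth=1 redo_depth=0
After op 4 (delete): buf='g' undo_depth=2 redo_depth=0
After op 5 (type): buf='gblue' undo_depth=3 redo_depth=0
After op 6 (undo): buf='g' undo_depth=2 redo_depth=1

Answer: g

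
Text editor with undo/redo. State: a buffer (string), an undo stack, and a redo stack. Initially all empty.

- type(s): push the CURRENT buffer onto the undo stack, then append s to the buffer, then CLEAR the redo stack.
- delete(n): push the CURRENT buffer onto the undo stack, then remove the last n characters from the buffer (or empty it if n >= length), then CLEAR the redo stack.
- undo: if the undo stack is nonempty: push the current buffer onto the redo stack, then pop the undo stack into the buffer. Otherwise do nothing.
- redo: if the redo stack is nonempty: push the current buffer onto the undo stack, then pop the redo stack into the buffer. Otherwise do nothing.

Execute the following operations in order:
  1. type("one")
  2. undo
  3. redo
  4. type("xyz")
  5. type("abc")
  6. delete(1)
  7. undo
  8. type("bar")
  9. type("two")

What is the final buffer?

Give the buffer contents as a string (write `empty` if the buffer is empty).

After op 1 (type): buf='one' undo_depth=1 redo_depth=0
After op 2 (undo): buf='(empty)' undo_depth=0 redo_depth=1
After op 3 (redo): buf='one' undo_depth=1 redo_depth=0
After op 4 (type): buf='onexyz' undo_depth=2 redo_depth=0
After op 5 (type): buf='onexyzabc' undo_depth=3 redo_depth=0
After op 6 (delete): buf='onexyzab' undo_depth=4 redo_depth=0
After op 7 (undo): buf='onexyzabc' undo_depth=3 redo_depth=1
After op 8 (type): buf='onexyzabcbar' undo_depth=4 redo_depth=0
After op 9 (type): buf='onexyzabcbartwo' undo_depth=5 redo_depth=0

Answer: onexyzabcbartwo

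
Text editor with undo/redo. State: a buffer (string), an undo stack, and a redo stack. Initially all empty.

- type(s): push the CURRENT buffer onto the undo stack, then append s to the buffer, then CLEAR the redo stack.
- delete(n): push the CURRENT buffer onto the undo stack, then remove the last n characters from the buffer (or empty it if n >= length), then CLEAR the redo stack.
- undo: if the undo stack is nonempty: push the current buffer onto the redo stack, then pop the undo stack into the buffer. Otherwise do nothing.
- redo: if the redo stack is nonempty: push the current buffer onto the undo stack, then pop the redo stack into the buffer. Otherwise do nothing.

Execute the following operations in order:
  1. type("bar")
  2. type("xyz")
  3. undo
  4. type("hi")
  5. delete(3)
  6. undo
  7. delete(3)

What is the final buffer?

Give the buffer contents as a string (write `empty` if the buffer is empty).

After op 1 (type): buf='bar' undo_depth=1 redo_depth=0
After op 2 (type): buf='barxyz' undo_depth=2 redo_depth=0
After op 3 (undo): buf='bar' undo_depth=1 redo_depth=1
After op 4 (type): buf='barhi' undo_depth=2 redo_depth=0
After op 5 (delete): buf='ba' undo_depth=3 redo_depth=0
After op 6 (undo): buf='barhi' undo_depth=2 redo_depth=1
After op 7 (delete): buf='ba' undo_depth=3 redo_depth=0

Answer: ba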